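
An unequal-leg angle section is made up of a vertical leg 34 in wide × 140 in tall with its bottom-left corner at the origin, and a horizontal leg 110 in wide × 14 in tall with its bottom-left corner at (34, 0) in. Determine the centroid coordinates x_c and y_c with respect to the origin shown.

vertical leg: A = 34 × 140 = 4760.00, centroid at (17.00, 70.00).
horizontal leg: A = 110 × 14 = 1540.00, centroid at (89.00, 7.00).
ΣA = 6300.00 in², ΣAx_c = 217980.00 in³, ΣAy_c = 343980.00 in³.
x_c = 217980.00/6300.00 = 34.60 in; y_c = 343980.00/6300.00 = 54.60 in.

x_c = 34.60 in, y_c = 54.60 in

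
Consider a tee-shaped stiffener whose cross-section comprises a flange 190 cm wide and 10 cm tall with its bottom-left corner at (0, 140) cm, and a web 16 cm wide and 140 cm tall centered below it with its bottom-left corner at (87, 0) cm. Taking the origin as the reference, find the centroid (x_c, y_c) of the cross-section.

web: A = 16 × 140 = 2240.00, centroid at (95.00, 70.00).
flange: A = 190 × 10 = 1900.00, centroid at (95.00, 145.00).
ΣA = 4140.00 cm²
ΣAx_c = (2240.00)(95.00) + (1900.00)(95.00) = 393300.00 cm³
ΣAy_c = (2240.00)(70.00) + (1900.00)(145.00) = 432300.00 cm³
x_c = 393300.00 / 4140.00 = 95.00 cm
y_c = 432300.00 / 4140.00 = 104.42 cm

x_c = 95.00 cm, y_c = 104.42 cm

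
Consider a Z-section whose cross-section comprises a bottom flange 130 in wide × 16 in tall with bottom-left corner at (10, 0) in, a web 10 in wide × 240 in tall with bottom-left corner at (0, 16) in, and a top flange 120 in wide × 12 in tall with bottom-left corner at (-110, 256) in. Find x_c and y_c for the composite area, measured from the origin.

x_c = 16.22 in, y_c = 121.68 in

bottom flange: A = 130 × 16 = 2080.00, centroid at (75.00, 8.00).
web: A = 10 × 240 = 2400.00, centroid at (5.00, 136.00).
top flange: A = 120 × 12 = 1440.00, centroid at (-50.00, 262.00).
ΣA = 5920.00 in²
ΣAx_c = (2080.00)(75.00) + (2400.00)(5.00) + (1440.00)(-50.00) = 96000.00 in³
ΣAy_c = (2080.00)(8.00) + (2400.00)(136.00) + (1440.00)(262.00) = 720320.00 in³
x_c = 96000.00 / 5920.00 = 16.22 in
y_c = 720320.00 / 5920.00 = 121.68 in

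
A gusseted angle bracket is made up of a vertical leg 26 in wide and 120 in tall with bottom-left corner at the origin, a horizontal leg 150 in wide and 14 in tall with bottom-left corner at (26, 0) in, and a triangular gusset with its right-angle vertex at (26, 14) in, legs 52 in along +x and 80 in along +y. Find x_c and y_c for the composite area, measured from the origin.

Part | A | x̄ᵢ | ȳᵢ | A·x̄ᵢ | A·ȳᵢ
vertical leg | 3120.00 | 13.00 | 60.00 | 40560.00 | 187200.00
horizontal leg | 2100.00 | 101.00 | 7.00 | 212100.00 | 14700.00
gusset | 2080.00 | 43.33 | 40.67 | 90133.33 | 84586.67
Σ | 7300.00 |  |  | 342793.33 | 286486.67
x_c = 342793.33 / 7300.00 = 46.96 in
y_c = 286486.67 / 7300.00 = 39.24 in

x_c = 46.96 in, y_c = 39.24 in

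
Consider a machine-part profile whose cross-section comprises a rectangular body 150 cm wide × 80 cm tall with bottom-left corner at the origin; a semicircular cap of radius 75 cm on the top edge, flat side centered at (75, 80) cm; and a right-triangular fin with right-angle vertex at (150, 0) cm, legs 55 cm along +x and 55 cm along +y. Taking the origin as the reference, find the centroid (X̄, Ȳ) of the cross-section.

X̄ = 81.32 cm, Ȳ = 66.93 cm

Part | A | x̄ᵢ | ȳᵢ | A·x̄ᵢ | A·ȳᵢ
rectangular body | 12000.00 | 75.00 | 40.00 | 900000.00 | 480000.00
semicircular top | 8835.73 | 75.00 | 111.83 | 662679.70 | 988108.35
triangular fin | 1512.50 | 168.33 | 18.33 | 254604.17 | 27729.17
Σ | 22348.23 |  |  | 1817283.87 | 1495837.51
X̄ = 1817283.87 / 22348.23 = 81.32 cm
Ȳ = 1495837.51 / 22348.23 = 66.93 cm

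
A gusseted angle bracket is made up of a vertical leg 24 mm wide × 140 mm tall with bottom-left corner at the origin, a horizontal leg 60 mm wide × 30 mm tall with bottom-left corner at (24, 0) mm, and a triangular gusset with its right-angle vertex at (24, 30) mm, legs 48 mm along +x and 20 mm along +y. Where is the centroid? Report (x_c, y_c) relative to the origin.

x_c = 27.79 mm, y_c = 49.61 mm

vertical leg: A = 24 × 140 = 3360.00, centroid at (12.00, 70.00).
horizontal leg: A = 60 × 30 = 1800.00, centroid at (54.00, 15.00).
gusset: A = ½·48·20 = 480.00, centroid at (40.00, 36.67).
ΣA = 5640.00 mm², ΣAx_c = 156720.00 mm³, ΣAy_c = 279800.00 mm³.
x_c = 156720.00/5640.00 = 27.79 mm; y_c = 279800.00/5640.00 = 49.61 mm.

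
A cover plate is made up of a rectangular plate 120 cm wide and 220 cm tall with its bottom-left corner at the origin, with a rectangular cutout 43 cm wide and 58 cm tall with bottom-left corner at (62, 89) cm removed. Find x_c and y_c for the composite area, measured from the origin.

x_c = 57.55 cm, y_c = 109.17 cm

plate: A = 120 × 220 = 26400.00, centroid at (60.00, 110.00).
hole: A = −(43 × 58) = -2494.00, centroid at (83.50, 118.00).
ΣA = 23906.00 cm²
ΣAx_c = (26400.00)(60.00) + (-2494.00)(83.50) = 1375751.00 cm³
ΣAy_c = (26400.00)(110.00) + (-2494.00)(118.00) = 2609708.00 cm³
x_c = 1375751.00 / 23906.00 = 57.55 cm
y_c = 2609708.00 / 23906.00 = 109.17 cm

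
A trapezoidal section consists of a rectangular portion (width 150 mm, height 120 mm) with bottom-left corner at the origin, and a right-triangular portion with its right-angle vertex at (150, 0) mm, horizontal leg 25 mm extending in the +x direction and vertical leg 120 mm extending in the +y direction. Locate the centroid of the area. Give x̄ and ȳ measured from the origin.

x̄ = 81.41 mm, ȳ = 58.46 mm

rectangular portion: A = 150 × 120 = 18000.00, centroid at (75.00, 60.00).
triangular portion: A = ½·25·120 = 1500.00, centroid at (158.33, 40.00).
ΣA = 19500.00 mm²
ΣAx̄ = (18000.00)(75.00) + (1500.00)(158.33) = 1587500.00 mm³
ΣAȳ = (18000.00)(60.00) + (1500.00)(40.00) = 1140000.00 mm³
x̄ = 1587500.00 / 19500.00 = 81.41 mm
ȳ = 1140000.00 / 19500.00 = 58.46 mm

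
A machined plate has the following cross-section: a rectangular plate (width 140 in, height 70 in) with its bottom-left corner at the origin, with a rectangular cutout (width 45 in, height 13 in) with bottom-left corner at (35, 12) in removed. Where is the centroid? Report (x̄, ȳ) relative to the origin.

Part | A | x̄ᵢ | ȳᵢ | A·x̄ᵢ | A·ȳᵢ
plate | 9800.00 | 70.00 | 35.00 | 686000.00 | 343000.00
hole | -585.00 | 57.50 | 18.50 | -33637.50 | -10822.50
Σ | 9215.00 |  |  | 652362.50 | 332177.50
x̄ = 652362.50 / 9215.00 = 70.79 in
ȳ = 332177.50 / 9215.00 = 36.05 in

x̄ = 70.79 in, ȳ = 36.05 in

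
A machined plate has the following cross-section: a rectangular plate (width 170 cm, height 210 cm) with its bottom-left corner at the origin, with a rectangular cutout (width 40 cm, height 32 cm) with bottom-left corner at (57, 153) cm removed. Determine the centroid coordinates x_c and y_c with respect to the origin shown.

Part | A | x̄ᵢ | ȳᵢ | A·x̄ᵢ | A·ȳᵢ
plate | 35700.00 | 85.00 | 105.00 | 3034500.00 | 3748500.00
hole | -1280.00 | 77.00 | 169.00 | -98560.00 | -216320.00
Σ | 34420.00 |  |  | 2935940.00 | 3532180.00
x_c = 2935940.00 / 34420.00 = 85.30 cm
y_c = 3532180.00 / 34420.00 = 102.62 cm

x_c = 85.30 cm, y_c = 102.62 cm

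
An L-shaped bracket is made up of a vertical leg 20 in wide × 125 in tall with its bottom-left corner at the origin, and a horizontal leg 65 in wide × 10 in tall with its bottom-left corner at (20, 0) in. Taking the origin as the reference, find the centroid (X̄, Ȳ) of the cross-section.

vertical leg: A = 20 × 125 = 2500.00, centroid at (10.00, 62.50).
horizontal leg: A = 65 × 10 = 650.00, centroid at (52.50, 5.00).
ΣA = 3150.00 in², ΣAX̄ = 59125.00 in³, ΣAȲ = 159500.00 in³.
X̄ = 59125.00/3150.00 = 18.77 in; Ȳ = 159500.00/3150.00 = 50.63 in.

X̄ = 18.77 in, Ȳ = 50.63 in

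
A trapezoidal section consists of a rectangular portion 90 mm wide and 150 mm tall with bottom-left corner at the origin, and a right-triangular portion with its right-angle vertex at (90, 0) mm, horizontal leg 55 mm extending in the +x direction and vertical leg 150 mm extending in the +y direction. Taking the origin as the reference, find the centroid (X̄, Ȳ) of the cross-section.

rectangular portion: A = 90 × 150 = 13500.00, centroid at (45.00, 75.00).
triangular portion: A = ½·55·150 = 4125.00, centroid at (108.33, 50.00).
ΣA = 17625.00 mm², ΣAX̄ = 1054375.00 mm³, ΣAȲ = 1218750.00 mm³.
X̄ = 1054375.00/17625.00 = 59.82 mm; Ȳ = 1218750.00/17625.00 = 69.15 mm.

X̄ = 59.82 mm, Ȳ = 69.15 mm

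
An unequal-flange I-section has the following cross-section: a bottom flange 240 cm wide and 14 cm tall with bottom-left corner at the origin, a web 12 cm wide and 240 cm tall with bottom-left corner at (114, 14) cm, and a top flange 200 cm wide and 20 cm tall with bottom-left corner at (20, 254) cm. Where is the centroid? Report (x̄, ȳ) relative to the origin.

x̄ = 120.00 cm, ȳ = 143.11 cm

bottom flange: A = 240 × 14 = 3360.00, centroid at (120.00, 7.00).
web: A = 12 × 240 = 2880.00, centroid at (120.00, 134.00).
top flange: A = 200 × 20 = 4000.00, centroid at (120.00, 264.00).
ΣA = 10240.00 cm²
ΣAx̄ = (3360.00)(120.00) + (2880.00)(120.00) + (4000.00)(120.00) = 1228800.00 cm³
ΣAȳ = (3360.00)(7.00) + (2880.00)(134.00) + (4000.00)(264.00) = 1465440.00 cm³
x̄ = 1228800.00 / 10240.00 = 120.00 cm
ȳ = 1465440.00 / 10240.00 = 143.11 cm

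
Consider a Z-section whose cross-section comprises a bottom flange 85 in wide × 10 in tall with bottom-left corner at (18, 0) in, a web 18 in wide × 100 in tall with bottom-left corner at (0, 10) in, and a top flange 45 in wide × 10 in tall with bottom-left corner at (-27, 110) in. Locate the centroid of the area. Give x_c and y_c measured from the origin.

x_c = 21.16 in, y_c = 52.90 in

bottom flange: A = 85 × 10 = 850.00, centroid at (60.50, 5.00).
web: A = 18 × 100 = 1800.00, centroid at (9.00, 60.00).
top flange: A = 45 × 10 = 450.00, centroid at (-4.50, 115.00).
ΣA = 3100.00 in², ΣAx_c = 65600.00 in³, ΣAy_c = 164000.00 in³.
x_c = 65600.00/3100.00 = 21.16 in; y_c = 164000.00/3100.00 = 52.90 in.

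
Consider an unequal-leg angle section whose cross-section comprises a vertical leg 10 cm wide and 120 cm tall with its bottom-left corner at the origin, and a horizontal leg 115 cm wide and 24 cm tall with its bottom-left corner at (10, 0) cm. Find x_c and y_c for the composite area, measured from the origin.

vertical leg: A = 10 × 120 = 1200.00, centroid at (5.00, 60.00).
horizontal leg: A = 115 × 24 = 2760.00, centroid at (67.50, 12.00).
ΣA = 3960.00 cm²
ΣAx_c = (1200.00)(5.00) + (2760.00)(67.50) = 192300.00 cm³
ΣAy_c = (1200.00)(60.00) + (2760.00)(12.00) = 105120.00 cm³
x_c = 192300.00 / 3960.00 = 48.56 cm
y_c = 105120.00 / 3960.00 = 26.55 cm

x_c = 48.56 cm, y_c = 26.55 cm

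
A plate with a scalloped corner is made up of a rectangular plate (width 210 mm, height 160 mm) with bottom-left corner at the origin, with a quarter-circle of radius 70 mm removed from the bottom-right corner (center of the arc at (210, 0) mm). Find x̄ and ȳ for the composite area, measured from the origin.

x̄ = 95.26 mm, ȳ = 86.51 mm

Part | A | x̄ᵢ | ȳᵢ | A·x̄ᵢ | A·ȳᵢ
plate | 33600.00 | 105.00 | 80.00 | 3528000.00 | 2688000.00
removed quarter-circle | -3848.45 | 180.29 | 29.71 | -693841.38 | -114333.33
Σ | 29751.55 |  |  | 2834158.62 | 2573666.67
x̄ = 2834158.62 / 29751.55 = 95.26 mm
ȳ = 2573666.67 / 29751.55 = 86.51 mm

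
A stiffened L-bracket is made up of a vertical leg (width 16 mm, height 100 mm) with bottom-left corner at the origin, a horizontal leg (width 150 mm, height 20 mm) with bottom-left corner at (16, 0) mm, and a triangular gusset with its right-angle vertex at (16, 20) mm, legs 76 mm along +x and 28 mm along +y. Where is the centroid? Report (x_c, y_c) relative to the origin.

x_c = 58.22 mm, y_c = 24.93 mm

vertical leg: A = 16 × 100 = 1600.00, centroid at (8.00, 50.00).
horizontal leg: A = 150 × 20 = 3000.00, centroid at (91.00, 10.00).
gusset: A = ½·76·28 = 1064.00, centroid at (41.33, 29.33).
ΣA = 5664.00 mm²
ΣAx_c = (1600.00)(8.00) + (3000.00)(91.00) + (1064.00)(41.33) = 329778.67 mm³
ΣAy_c = (1600.00)(50.00) + (3000.00)(10.00) + (1064.00)(29.33) = 141210.67 mm³
x_c = 329778.67 / 5664.00 = 58.22 mm
y_c = 141210.67 / 5664.00 = 24.93 mm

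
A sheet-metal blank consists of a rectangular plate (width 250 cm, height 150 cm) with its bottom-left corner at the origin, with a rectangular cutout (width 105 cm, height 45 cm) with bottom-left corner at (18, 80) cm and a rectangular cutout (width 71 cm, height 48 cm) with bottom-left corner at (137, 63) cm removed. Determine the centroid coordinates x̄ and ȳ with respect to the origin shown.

x̄ = 128.26 cm, ȳ = 69.18 cm

Part | A | x̄ᵢ | ȳᵢ | A·x̄ᵢ | A·ȳᵢ
plate | 37500.00 | 125.00 | 75.00 | 4687500.00 | 2812500.00
hole 1 | -4725.00 | 70.50 | 102.50 | -333112.50 | -484312.50
hole 2 | -3408.00 | 172.50 | 87.00 | -587880.00 | -296496.00
Σ | 29367.00 |  |  | 3766507.50 | 2031691.50
x̄ = 3766507.50 / 29367.00 = 128.26 cm
ȳ = 2031691.50 / 29367.00 = 69.18 cm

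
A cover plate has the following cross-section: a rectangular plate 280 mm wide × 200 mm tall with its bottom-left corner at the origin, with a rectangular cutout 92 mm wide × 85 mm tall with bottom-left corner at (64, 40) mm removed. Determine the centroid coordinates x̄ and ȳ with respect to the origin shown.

plate: A = 280 × 200 = 56000.00, centroid at (140.00, 100.00).
hole: A = −(92 × 85) = -7820.00, centroid at (110.00, 82.50).
ΣA = 48180.00 mm², ΣAx̄ = 6979800.00 mm³, ΣAȳ = 4954850.00 mm³.
x̄ = 6979800.00/48180.00 = 144.87 mm; ȳ = 4954850.00/48180.00 = 102.84 mm.

x̄ = 144.87 mm, ȳ = 102.84 mm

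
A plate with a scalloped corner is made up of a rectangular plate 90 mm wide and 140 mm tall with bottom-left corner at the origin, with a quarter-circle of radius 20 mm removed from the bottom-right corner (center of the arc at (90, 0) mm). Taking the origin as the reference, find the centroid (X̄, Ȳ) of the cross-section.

X̄ = 44.07 mm, Ȳ = 71.57 mm

plate: A = 90 × 140 = 12600.00, centroid at (45.00, 70.00).
removed quarter-circle: A = −¼π·20² = -314.16, centroid at (81.51, 8.49).
ΣA = 12285.84 mm²
ΣAX̄ = (12600.00)(45.00) + (-314.16)(81.51) = 541392.33 mm³
ΣAȲ = (12600.00)(70.00) + (-314.16)(8.49) = 879333.33 mm³
X̄ = 541392.33 / 12285.84 = 44.07 mm
Ȳ = 879333.33 / 12285.84 = 71.57 mm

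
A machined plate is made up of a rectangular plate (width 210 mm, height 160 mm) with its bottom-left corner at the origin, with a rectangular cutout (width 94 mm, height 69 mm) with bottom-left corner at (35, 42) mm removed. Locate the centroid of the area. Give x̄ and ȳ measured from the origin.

x̄ = 110.50 mm, ȳ = 80.84 mm

Part | A | x̄ᵢ | ȳᵢ | A·x̄ᵢ | A·ȳᵢ
plate | 33600.00 | 105.00 | 80.00 | 3528000.00 | 2688000.00
hole | -6486.00 | 82.00 | 76.50 | -531852.00 | -496179.00
Σ | 27114.00 |  |  | 2996148.00 | 2191821.00
x̄ = 2996148.00 / 27114.00 = 110.50 mm
ȳ = 2191821.00 / 27114.00 = 80.84 mm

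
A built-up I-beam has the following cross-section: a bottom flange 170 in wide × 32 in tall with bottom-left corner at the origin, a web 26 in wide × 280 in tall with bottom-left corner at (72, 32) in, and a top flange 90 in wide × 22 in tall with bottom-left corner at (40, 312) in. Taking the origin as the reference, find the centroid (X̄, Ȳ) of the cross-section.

X̄ = 85.00 in, Ȳ = 134.61 in

bottom flange: A = 170 × 32 = 5440.00, centroid at (85.00, 16.00).
web: A = 26 × 280 = 7280.00, centroid at (85.00, 172.00).
top flange: A = 90 × 22 = 1980.00, centroid at (85.00, 323.00).
ΣA = 14700.00 in²
ΣAX̄ = (5440.00)(85.00) + (7280.00)(85.00) + (1980.00)(85.00) = 1249500.00 in³
ΣAȲ = (5440.00)(16.00) + (7280.00)(172.00) + (1980.00)(323.00) = 1978740.00 in³
X̄ = 1249500.00 / 14700.00 = 85.00 in
Ȳ = 1978740.00 / 14700.00 = 134.61 in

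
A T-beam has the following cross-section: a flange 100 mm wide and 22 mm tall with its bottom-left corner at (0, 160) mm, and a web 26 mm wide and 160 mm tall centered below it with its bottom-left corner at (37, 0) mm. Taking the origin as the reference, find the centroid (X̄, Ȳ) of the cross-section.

X̄ = 50.00 mm, Ȳ = 111.48 mm

web: A = 26 × 160 = 4160.00, centroid at (50.00, 80.00).
flange: A = 100 × 22 = 2200.00, centroid at (50.00, 171.00).
ΣA = 6360.00 mm²
ΣAX̄ = (4160.00)(50.00) + (2200.00)(50.00) = 318000.00 mm³
ΣAȲ = (4160.00)(80.00) + (2200.00)(171.00) = 709000.00 mm³
X̄ = 318000.00 / 6360.00 = 50.00 mm
Ȳ = 709000.00 / 6360.00 = 111.48 mm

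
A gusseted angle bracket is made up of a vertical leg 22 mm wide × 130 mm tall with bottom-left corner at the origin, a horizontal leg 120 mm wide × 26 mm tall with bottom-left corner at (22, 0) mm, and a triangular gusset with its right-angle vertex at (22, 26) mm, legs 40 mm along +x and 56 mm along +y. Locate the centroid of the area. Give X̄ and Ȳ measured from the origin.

vertical leg: A = 22 × 130 = 2860.00, centroid at (11.00, 65.00).
horizontal leg: A = 120 × 26 = 3120.00, centroid at (82.00, 13.00).
gusset: A = ½·40·56 = 1120.00, centroid at (35.33, 44.67).
ΣA = 7100.00 mm², ΣAX̄ = 326873.33 mm³, ΣAȲ = 276486.67 mm³.
X̄ = 326873.33/7100.00 = 46.04 mm; Ȳ = 276486.67/7100.00 = 38.94 mm.

X̄ = 46.04 mm, Ȳ = 38.94 mm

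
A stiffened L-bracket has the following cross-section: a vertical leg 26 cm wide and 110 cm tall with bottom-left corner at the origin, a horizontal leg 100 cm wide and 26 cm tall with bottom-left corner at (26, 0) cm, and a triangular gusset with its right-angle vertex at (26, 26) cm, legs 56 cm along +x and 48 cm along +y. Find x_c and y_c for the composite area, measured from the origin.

x_c = 43.33 cm, y_c = 36.38 cm

Part | A | x̄ᵢ | ȳᵢ | A·x̄ᵢ | A·ȳᵢ
vertical leg | 2860.00 | 13.00 | 55.00 | 37180.00 | 157300.00
horizontal leg | 2600.00 | 76.00 | 13.00 | 197600.00 | 33800.00
gusset | 1344.00 | 44.67 | 42.00 | 60032.00 | 56448.00
Σ | 6804.00 |  |  | 294812.00 | 247548.00
x_c = 294812.00 / 6804.00 = 43.33 cm
y_c = 247548.00 / 6804.00 = 36.38 cm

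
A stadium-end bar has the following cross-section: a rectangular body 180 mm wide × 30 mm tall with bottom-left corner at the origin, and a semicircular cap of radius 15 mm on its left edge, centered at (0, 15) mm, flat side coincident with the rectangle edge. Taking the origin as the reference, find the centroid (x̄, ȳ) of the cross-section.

x̄ = 84.08 mm, ȳ = 15.00 mm

rectangular body: A = 180 × 30 = 5400.00, centroid at (90.00, 15.00).
semicircular end: A = ½π·15² = 353.43, centroid at (-6.37, 15.00).
ΣA = 5753.43 mm²
ΣAx̄ = (5400.00)(90.00) + (353.43)(-6.37) = 483750.00 mm³
ΣAȳ = (5400.00)(15.00) + (353.43)(15.00) = 86301.44 mm³
x̄ = 483750.00 / 5753.43 = 84.08 mm
ȳ = 86301.44 / 5753.43 = 15.00 mm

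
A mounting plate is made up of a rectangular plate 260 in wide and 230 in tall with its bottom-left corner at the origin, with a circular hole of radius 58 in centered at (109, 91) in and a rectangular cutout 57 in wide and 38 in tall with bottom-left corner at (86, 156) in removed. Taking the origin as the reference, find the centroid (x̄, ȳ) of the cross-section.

x̄ = 135.43 in, ȳ = 117.63 in

plate: A = 260 × 230 = 59800.00, centroid at (130.00, 115.00).
hole 1: A = −π·58² = -10568.32, centroid at (109.00, 91.00).
hole 2: A = −(57 × 38) = -2166.00, centroid at (114.50, 175.00).
ΣA = 47065.68 in²
ΣAx̄ = (59800.00)(130.00) + (-10568.32)(109.00) + (-2166.00)(114.50) = 6374046.37 in³
ΣAȳ = (59800.00)(115.00) + (-10568.32)(91.00) + (-2166.00)(175.00) = 5536233.09 in³
x̄ = 6374046.37 / 47065.68 = 135.43 in
ȳ = 5536233.09 / 47065.68 = 117.63 in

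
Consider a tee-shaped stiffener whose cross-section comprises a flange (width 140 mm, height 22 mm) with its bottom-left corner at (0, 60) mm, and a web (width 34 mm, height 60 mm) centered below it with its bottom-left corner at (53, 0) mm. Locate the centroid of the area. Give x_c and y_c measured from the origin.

Part | A | x̄ᵢ | ȳᵢ | A·x̄ᵢ | A·ȳᵢ
web | 2040.00 | 70.00 | 30.00 | 142800.00 | 61200.00
flange | 3080.00 | 70.00 | 71.00 | 215600.00 | 218680.00
Σ | 5120.00 |  |  | 358400.00 | 279880.00
x_c = 358400.00 / 5120.00 = 70.00 mm
y_c = 279880.00 / 5120.00 = 54.66 mm

x_c = 70.00 mm, y_c = 54.66 mm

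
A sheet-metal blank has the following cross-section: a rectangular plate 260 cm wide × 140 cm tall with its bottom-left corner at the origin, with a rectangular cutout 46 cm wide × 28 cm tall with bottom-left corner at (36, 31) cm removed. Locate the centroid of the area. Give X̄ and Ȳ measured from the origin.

plate: A = 260 × 140 = 36400.00, centroid at (130.00, 70.00).
hole: A = −(46 × 28) = -1288.00, centroid at (59.00, 45.00).
ΣA = 35112.00 cm²
ΣAX̄ = (36400.00)(130.00) + (-1288.00)(59.00) = 4656008.00 cm³
ΣAȲ = (36400.00)(70.00) + (-1288.00)(45.00) = 2490040.00 cm³
X̄ = 4656008.00 / 35112.00 = 132.60 cm
Ȳ = 2490040.00 / 35112.00 = 70.92 cm

X̄ = 132.60 cm, Ȳ = 70.92 cm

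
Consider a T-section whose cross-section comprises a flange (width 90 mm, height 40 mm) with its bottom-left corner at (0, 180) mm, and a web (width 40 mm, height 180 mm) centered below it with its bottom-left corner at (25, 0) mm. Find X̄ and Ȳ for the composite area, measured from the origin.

X̄ = 45.00 mm, Ȳ = 126.67 mm

web: A = 40 × 180 = 7200.00, centroid at (45.00, 90.00).
flange: A = 90 × 40 = 3600.00, centroid at (45.00, 200.00).
ΣA = 10800.00 mm², ΣAX̄ = 486000.00 mm³, ΣAȲ = 1368000.00 mm³.
X̄ = 486000.00/10800.00 = 45.00 mm; Ȳ = 1368000.00/10800.00 = 126.67 mm.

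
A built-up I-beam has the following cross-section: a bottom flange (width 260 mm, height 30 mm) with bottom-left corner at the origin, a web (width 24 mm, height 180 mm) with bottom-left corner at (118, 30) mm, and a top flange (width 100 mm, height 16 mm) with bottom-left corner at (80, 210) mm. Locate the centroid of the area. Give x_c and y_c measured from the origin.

bottom flange: A = 260 × 30 = 7800.00, centroid at (130.00, 15.00).
web: A = 24 × 180 = 4320.00, centroid at (130.00, 120.00).
top flange: A = 100 × 16 = 1600.00, centroid at (130.00, 218.00).
ΣA = 13720.00 mm²
ΣAx_c = (7800.00)(130.00) + (4320.00)(130.00) + (1600.00)(130.00) = 1783600.00 mm³
ΣAy_c = (7800.00)(15.00) + (4320.00)(120.00) + (1600.00)(218.00) = 984200.00 mm³
x_c = 1783600.00 / 13720.00 = 130.00 mm
y_c = 984200.00 / 13720.00 = 71.73 mm

x_c = 130.00 mm, y_c = 71.73 mm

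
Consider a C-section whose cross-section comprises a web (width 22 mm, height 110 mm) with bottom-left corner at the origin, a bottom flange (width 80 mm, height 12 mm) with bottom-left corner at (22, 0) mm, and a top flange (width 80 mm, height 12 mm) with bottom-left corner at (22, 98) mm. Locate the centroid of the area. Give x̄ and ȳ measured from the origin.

web: A = 22 × 110 = 2420.00, centroid at (11.00, 55.00).
bottom flange: A = 80 × 12 = 960.00, centroid at (62.00, 6.00).
top flange: A = 80 × 12 = 960.00, centroid at (62.00, 104.00).
ΣA = 4340.00 mm²
ΣAx̄ = (2420.00)(11.00) + (960.00)(62.00) + (960.00)(62.00) = 145660.00 mm³
ΣAȳ = (2420.00)(55.00) + (960.00)(6.00) + (960.00)(104.00) = 238700.00 mm³
x̄ = 145660.00 / 4340.00 = 33.56 mm
ȳ = 238700.00 / 4340.00 = 55.00 mm

x̄ = 33.56 mm, ȳ = 55.00 mm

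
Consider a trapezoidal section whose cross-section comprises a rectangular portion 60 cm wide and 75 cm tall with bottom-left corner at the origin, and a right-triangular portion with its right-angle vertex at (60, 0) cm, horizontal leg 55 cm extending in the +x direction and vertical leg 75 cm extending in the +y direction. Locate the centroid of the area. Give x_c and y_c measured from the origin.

rectangular portion: A = 60 × 75 = 4500.00, centroid at (30.00, 37.50).
triangular portion: A = ½·55·75 = 2062.50, centroid at (78.33, 25.00).
ΣA = 6562.50 cm²
ΣAx_c = (4500.00)(30.00) + (2062.50)(78.33) = 296562.50 cm³
ΣAy_c = (4500.00)(37.50) + (2062.50)(25.00) = 220312.50 cm³
x_c = 296562.50 / 6562.50 = 45.19 cm
y_c = 220312.50 / 6562.50 = 33.57 cm

x_c = 45.19 cm, y_c = 33.57 cm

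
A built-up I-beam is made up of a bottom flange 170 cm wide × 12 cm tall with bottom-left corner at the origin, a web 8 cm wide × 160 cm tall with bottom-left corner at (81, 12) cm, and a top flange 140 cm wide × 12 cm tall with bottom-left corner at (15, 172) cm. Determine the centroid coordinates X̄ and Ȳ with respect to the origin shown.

X̄ = 85.00 cm, Ȳ = 85.81 cm

Part | A | x̄ᵢ | ȳᵢ | A·x̄ᵢ | A·ȳᵢ
bottom flange | 2040.00 | 85.00 | 6.00 | 173400.00 | 12240.00
web | 1280.00 | 85.00 | 92.00 | 108800.00 | 117760.00
top flange | 1680.00 | 85.00 | 178.00 | 142800.00 | 299040.00
Σ | 5000.00 |  |  | 425000.00 | 429040.00
X̄ = 425000.00 / 5000.00 = 85.00 cm
Ȳ = 429040.00 / 5000.00 = 85.81 cm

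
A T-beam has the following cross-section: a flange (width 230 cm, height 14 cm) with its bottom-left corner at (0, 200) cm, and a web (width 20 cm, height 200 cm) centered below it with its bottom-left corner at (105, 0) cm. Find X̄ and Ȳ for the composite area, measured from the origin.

web: A = 20 × 200 = 4000.00, centroid at (115.00, 100.00).
flange: A = 230 × 14 = 3220.00, centroid at (115.00, 207.00).
ΣA = 7220.00 cm²
ΣAX̄ = (4000.00)(115.00) + (3220.00)(115.00) = 830300.00 cm³
ΣAȲ = (4000.00)(100.00) + (3220.00)(207.00) = 1066540.00 cm³
X̄ = 830300.00 / 7220.00 = 115.00 cm
Ȳ = 1066540.00 / 7220.00 = 147.72 cm

X̄ = 115.00 cm, Ȳ = 147.72 cm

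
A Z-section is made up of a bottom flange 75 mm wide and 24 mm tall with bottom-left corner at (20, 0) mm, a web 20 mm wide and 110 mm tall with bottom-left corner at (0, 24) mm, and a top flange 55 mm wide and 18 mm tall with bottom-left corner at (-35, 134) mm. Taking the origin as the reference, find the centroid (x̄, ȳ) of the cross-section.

x̄ = 23.66 mm, ȳ = 67.53 mm

bottom flange: A = 75 × 24 = 1800.00, centroid at (57.50, 12.00).
web: A = 20 × 110 = 2200.00, centroid at (10.00, 79.00).
top flange: A = 55 × 18 = 990.00, centroid at (-7.50, 143.00).
ΣA = 4990.00 mm², ΣAx̄ = 118075.00 mm³, ΣAȳ = 336970.00 mm³.
x̄ = 118075.00/4990.00 = 23.66 mm; ȳ = 336970.00/4990.00 = 67.53 mm.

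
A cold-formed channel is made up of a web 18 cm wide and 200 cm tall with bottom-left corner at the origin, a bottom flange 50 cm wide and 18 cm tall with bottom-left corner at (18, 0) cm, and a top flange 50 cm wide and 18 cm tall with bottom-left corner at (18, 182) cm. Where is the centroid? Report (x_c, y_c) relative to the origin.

x_c = 20.33 cm, y_c = 100.00 cm

web: A = 18 × 200 = 3600.00, centroid at (9.00, 100.00).
bottom flange: A = 50 × 18 = 900.00, centroid at (43.00, 9.00).
top flange: A = 50 × 18 = 900.00, centroid at (43.00, 191.00).
ΣA = 5400.00 cm²
ΣAx_c = (3600.00)(9.00) + (900.00)(43.00) + (900.00)(43.00) = 109800.00 cm³
ΣAy_c = (3600.00)(100.00) + (900.00)(9.00) + (900.00)(191.00) = 540000.00 cm³
x_c = 109800.00 / 5400.00 = 20.33 cm
y_c = 540000.00 / 5400.00 = 100.00 cm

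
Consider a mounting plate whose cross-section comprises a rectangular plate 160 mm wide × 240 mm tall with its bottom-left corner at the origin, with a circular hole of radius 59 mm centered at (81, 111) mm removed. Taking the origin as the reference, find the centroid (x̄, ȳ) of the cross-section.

x̄ = 79.60 mm, ȳ = 123.58 mm

plate: A = 160 × 240 = 38400.00, centroid at (80.00, 120.00).
hole: A = −π·59² = -10935.88, centroid at (81.00, 111.00).
ΣA = 27464.12 mm², ΣAx̄ = 2186193.39 mm³, ΣAȳ = 3394116.87 mm³.
x̄ = 2186193.39/27464.12 = 79.60 mm; ȳ = 3394116.87/27464.12 = 123.58 mm.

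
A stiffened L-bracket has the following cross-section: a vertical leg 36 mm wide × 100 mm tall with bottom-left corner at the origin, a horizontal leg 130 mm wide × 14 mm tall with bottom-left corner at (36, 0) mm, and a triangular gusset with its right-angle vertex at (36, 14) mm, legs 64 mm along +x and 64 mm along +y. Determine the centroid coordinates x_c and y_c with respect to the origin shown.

x_c = 49.01 mm, y_c = 35.50 mm

vertical leg: A = 36 × 100 = 3600.00, centroid at (18.00, 50.00).
horizontal leg: A = 130 × 14 = 1820.00, centroid at (101.00, 7.00).
gusset: A = ½·64·64 = 2048.00, centroid at (57.33, 35.33).
ΣA = 7468.00 mm²
ΣAx_c = (3600.00)(18.00) + (1820.00)(101.00) + (2048.00)(57.33) = 366038.67 mm³
ΣAy_c = (3600.00)(50.00) + (1820.00)(7.00) + (2048.00)(35.33) = 265102.67 mm³
x_c = 366038.67 / 7468.00 = 49.01 mm
y_c = 265102.67 / 7468.00 = 35.50 mm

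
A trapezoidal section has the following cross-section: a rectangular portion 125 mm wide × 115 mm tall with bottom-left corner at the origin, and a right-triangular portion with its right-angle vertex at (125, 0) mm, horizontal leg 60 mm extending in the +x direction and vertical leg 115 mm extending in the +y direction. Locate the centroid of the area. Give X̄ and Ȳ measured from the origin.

X̄ = 78.47 mm, Ȳ = 53.79 mm

rectangular portion: A = 125 × 115 = 14375.00, centroid at (62.50, 57.50).
triangular portion: A = ½·60·115 = 3450.00, centroid at (145.00, 38.33).
ΣA = 17825.00 mm²
ΣAX̄ = (14375.00)(62.50) + (3450.00)(145.00) = 1398687.50 mm³
ΣAȲ = (14375.00)(57.50) + (3450.00)(38.33) = 958812.50 mm³
X̄ = 1398687.50 / 17825.00 = 78.47 mm
Ȳ = 958812.50 / 17825.00 = 53.79 mm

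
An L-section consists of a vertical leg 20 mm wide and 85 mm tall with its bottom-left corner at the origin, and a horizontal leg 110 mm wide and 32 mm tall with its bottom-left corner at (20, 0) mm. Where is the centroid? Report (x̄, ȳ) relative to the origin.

vertical leg: A = 20 × 85 = 1700.00, centroid at (10.00, 42.50).
horizontal leg: A = 110 × 32 = 3520.00, centroid at (75.00, 16.00).
ΣA = 5220.00 mm²
ΣAx̄ = (1700.00)(10.00) + (3520.00)(75.00) = 281000.00 mm³
ΣAȳ = (1700.00)(42.50) + (3520.00)(16.00) = 128570.00 mm³
x̄ = 281000.00 / 5220.00 = 53.83 mm
ȳ = 128570.00 / 5220.00 = 24.63 mm

x̄ = 53.83 mm, ȳ = 24.63 mm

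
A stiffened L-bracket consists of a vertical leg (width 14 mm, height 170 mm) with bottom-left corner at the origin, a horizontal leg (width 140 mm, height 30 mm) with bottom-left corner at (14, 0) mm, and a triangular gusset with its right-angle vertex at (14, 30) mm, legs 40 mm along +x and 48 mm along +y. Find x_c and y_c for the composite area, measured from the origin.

vertical leg: A = 14 × 170 = 2380.00, centroid at (7.00, 85.00).
horizontal leg: A = 140 × 30 = 4200.00, centroid at (84.00, 15.00).
gusset: A = ½·40·48 = 960.00, centroid at (27.33, 46.00).
ΣA = 7540.00 mm², ΣAx_c = 395700.00 mm³, ΣAy_c = 309460.00 mm³.
x_c = 395700.00/7540.00 = 52.48 mm; y_c = 309460.00/7540.00 = 41.04 mm.

x_c = 52.48 mm, y_c = 41.04 mm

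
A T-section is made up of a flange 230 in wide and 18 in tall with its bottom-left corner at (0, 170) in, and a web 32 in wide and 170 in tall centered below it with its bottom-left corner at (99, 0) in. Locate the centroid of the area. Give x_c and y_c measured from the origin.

web: A = 32 × 170 = 5440.00, centroid at (115.00, 85.00).
flange: A = 230 × 18 = 4140.00, centroid at (115.00, 179.00).
ΣA = 9580.00 in²
ΣAx_c = (5440.00)(115.00) + (4140.00)(115.00) = 1101700.00 in³
ΣAy_c = (5440.00)(85.00) + (4140.00)(179.00) = 1203460.00 in³
x_c = 1101700.00 / 9580.00 = 115.00 in
y_c = 1203460.00 / 9580.00 = 125.62 in

x_c = 115.00 in, y_c = 125.62 in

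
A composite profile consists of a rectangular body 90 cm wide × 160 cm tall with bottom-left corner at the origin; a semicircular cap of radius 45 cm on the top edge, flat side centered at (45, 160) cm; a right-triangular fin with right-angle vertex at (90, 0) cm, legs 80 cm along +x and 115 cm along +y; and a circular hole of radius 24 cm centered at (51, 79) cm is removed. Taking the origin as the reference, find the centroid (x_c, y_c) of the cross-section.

x_c = 60.65 cm, y_c = 86.15 cm

Part | A | x̄ᵢ | ȳᵢ | A·x̄ᵢ | A·ȳᵢ
rectangular body | 14400.00 | 45.00 | 80.00 | 648000.00 | 1152000.00
semicircular top | 3180.86 | 45.00 | 179.10 | 143138.82 | 569688.01
triangular fin | 4600.00 | 116.67 | 38.33 | 536666.67 | 176333.33
hole | -1809.56 | 51.00 | 79.00 | -92287.43 | -142955.03
Σ | 20371.31 |  |  | 1235518.06 | 1755066.31
x_c = 1235518.06 / 20371.31 = 60.65 cm
y_c = 1755066.31 / 20371.31 = 86.15 cm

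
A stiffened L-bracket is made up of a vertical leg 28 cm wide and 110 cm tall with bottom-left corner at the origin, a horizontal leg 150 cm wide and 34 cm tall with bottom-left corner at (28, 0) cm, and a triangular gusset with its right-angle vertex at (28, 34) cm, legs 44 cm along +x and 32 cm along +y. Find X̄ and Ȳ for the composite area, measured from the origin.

vertical leg: A = 28 × 110 = 3080.00, centroid at (14.00, 55.00).
horizontal leg: A = 150 × 34 = 5100.00, centroid at (103.00, 17.00).
gusset: A = ½·44·32 = 704.00, centroid at (42.67, 44.67).
ΣA = 8884.00 cm², ΣAX̄ = 598457.33 cm³, ΣAȲ = 287545.33 cm³.
X̄ = 598457.33/8884.00 = 67.36 cm; Ȳ = 287545.33/8884.00 = 32.37 cm.

X̄ = 67.36 cm, Ȳ = 32.37 cm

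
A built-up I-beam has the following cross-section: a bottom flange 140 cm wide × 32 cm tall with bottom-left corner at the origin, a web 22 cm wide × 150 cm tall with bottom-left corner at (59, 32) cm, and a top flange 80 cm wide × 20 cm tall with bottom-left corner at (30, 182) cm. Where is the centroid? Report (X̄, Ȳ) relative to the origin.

X̄ = 70.00 cm, Ȳ = 78.04 cm

bottom flange: A = 140 × 32 = 4480.00, centroid at (70.00, 16.00).
web: A = 22 × 150 = 3300.00, centroid at (70.00, 107.00).
top flange: A = 80 × 20 = 1600.00, centroid at (70.00, 192.00).
ΣA = 9380.00 cm²
ΣAX̄ = (4480.00)(70.00) + (3300.00)(70.00) + (1600.00)(70.00) = 656600.00 cm³
ΣAȲ = (4480.00)(16.00) + (3300.00)(107.00) + (1600.00)(192.00) = 731980.00 cm³
X̄ = 656600.00 / 9380.00 = 70.00 cm
Ȳ = 731980.00 / 9380.00 = 78.04 cm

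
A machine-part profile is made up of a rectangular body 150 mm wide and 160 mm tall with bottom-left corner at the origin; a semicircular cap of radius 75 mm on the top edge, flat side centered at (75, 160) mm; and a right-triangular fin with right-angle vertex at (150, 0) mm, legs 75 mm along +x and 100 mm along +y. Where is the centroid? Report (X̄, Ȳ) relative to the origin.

X̄ = 85.25 mm, Ȳ = 102.22 mm

rectangular body: A = 150 × 160 = 24000.00, centroid at (75.00, 80.00).
semicircular top: A = ½π·75² = 8835.73, centroid at (75.00, 191.83).
triangular fin: A = ½·75·100 = 3750.00, centroid at (175.00, 33.33).
ΣA = 36585.73 mm²
ΣAX̄ = (24000.00)(75.00) + (8835.73)(75.00) + (3750.00)(175.00) = 3118929.70 mm³
ΣAȲ = (24000.00)(80.00) + (8835.73)(191.83) + (3750.00)(33.33) = 3739966.69 mm³
X̄ = 3118929.70 / 36585.73 = 85.25 mm
Ȳ = 3739966.69 / 36585.73 = 102.22 mm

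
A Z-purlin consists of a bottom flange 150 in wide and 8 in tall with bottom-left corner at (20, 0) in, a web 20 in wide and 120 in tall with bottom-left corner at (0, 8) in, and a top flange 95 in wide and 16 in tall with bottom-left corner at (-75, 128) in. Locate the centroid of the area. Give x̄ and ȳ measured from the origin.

x̄ = 18.79 in, ȳ = 73.19 in

bottom flange: A = 150 × 8 = 1200.00, centroid at (95.00, 4.00).
web: A = 20 × 120 = 2400.00, centroid at (10.00, 68.00).
top flange: A = 95 × 16 = 1520.00, centroid at (-27.50, 136.00).
ΣA = 5120.00 in², ΣAx̄ = 96200.00 in³, ΣAȳ = 374720.00 in³.
x̄ = 96200.00/5120.00 = 18.79 in; ȳ = 374720.00/5120.00 = 73.19 in.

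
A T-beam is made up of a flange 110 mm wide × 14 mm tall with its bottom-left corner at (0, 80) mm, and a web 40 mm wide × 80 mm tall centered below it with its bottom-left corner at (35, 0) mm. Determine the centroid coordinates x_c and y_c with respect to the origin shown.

web: A = 40 × 80 = 3200.00, centroid at (55.00, 40.00).
flange: A = 110 × 14 = 1540.00, centroid at (55.00, 87.00).
ΣA = 4740.00 mm²
ΣAx_c = (3200.00)(55.00) + (1540.00)(55.00) = 260700.00 mm³
ΣAy_c = (3200.00)(40.00) + (1540.00)(87.00) = 261980.00 mm³
x_c = 260700.00 / 4740.00 = 55.00 mm
y_c = 261980.00 / 4740.00 = 55.27 mm

x_c = 55.00 mm, y_c = 55.27 mm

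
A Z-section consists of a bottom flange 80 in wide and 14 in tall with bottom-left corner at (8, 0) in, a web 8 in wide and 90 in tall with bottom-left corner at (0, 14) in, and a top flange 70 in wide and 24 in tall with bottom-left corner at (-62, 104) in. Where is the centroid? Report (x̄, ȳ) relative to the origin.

x̄ = 3.20 in, ȳ = 69.66 in

Part | A | x̄ᵢ | ȳᵢ | A·x̄ᵢ | A·ȳᵢ
bottom flange | 1120.00 | 48.00 | 7.00 | 53760.00 | 7840.00
web | 720.00 | 4.00 | 59.00 | 2880.00 | 42480.00
top flange | 1680.00 | -27.00 | 116.00 | -45360.00 | 194880.00
Σ | 3520.00 |  |  | 11280.00 | 245200.00
x̄ = 11280.00 / 3520.00 = 3.20 in
ȳ = 245200.00 / 3520.00 = 69.66 in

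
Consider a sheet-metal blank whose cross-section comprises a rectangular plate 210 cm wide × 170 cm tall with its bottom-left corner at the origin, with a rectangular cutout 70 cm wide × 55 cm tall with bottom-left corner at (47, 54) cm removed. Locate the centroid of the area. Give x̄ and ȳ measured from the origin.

plate: A = 210 × 170 = 35700.00, centroid at (105.00, 85.00).
hole: A = −(70 × 55) = -3850.00, centroid at (82.00, 81.50).
ΣA = 31850.00 cm², ΣAx̄ = 3432800.00 cm³, ΣAȳ = 2720725.00 cm³.
x̄ = 3432800.00/31850.00 = 107.78 cm; ȳ = 2720725.00/31850.00 = 85.42 cm.

x̄ = 107.78 cm, ȳ = 85.42 cm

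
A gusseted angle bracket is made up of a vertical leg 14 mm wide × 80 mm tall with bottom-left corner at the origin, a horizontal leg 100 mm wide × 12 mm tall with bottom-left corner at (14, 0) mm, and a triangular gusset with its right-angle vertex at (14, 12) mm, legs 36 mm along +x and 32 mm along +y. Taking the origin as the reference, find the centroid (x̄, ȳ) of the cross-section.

x̄ = 34.40 mm, ȳ = 22.46 mm

vertical leg: A = 14 × 80 = 1120.00, centroid at (7.00, 40.00).
horizontal leg: A = 100 × 12 = 1200.00, centroid at (64.00, 6.00).
gusset: A = ½·36·32 = 576.00, centroid at (26.00, 22.67).
ΣA = 2896.00 mm², ΣAx̄ = 99616.00 mm³, ΣAȳ = 65056.00 mm³.
x̄ = 99616.00/2896.00 = 34.40 mm; ȳ = 65056.00/2896.00 = 22.46 mm.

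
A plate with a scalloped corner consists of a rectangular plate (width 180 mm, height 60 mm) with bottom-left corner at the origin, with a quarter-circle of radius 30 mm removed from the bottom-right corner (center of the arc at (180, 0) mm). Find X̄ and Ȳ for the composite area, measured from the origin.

plate: A = 180 × 60 = 10800.00, centroid at (90.00, 30.00).
removed quarter-circle: A = −¼π·30² = -706.86, centroid at (167.27, 12.73).
ΣA = 10093.14 mm²
ΣAX̄ = (10800.00)(90.00) + (-706.86)(167.27) = 853765.50 mm³
ΣAȲ = (10800.00)(30.00) + (-706.86)(12.73) = 315000.00 mm³
X̄ = 853765.50 / 10093.14 = 84.59 mm
Ȳ = 315000.00 / 10093.14 = 31.21 mm

X̄ = 84.59 mm, Ȳ = 31.21 mm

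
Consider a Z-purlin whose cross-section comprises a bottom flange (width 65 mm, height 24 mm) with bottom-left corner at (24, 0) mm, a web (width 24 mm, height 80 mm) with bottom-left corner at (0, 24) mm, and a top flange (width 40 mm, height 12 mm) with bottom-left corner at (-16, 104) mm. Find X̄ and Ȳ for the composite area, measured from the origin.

X̄ = 28.56 mm, Ȳ = 49.09 mm

Part | A | x̄ᵢ | ȳᵢ | A·x̄ᵢ | A·ȳᵢ
bottom flange | 1560.00 | 56.50 | 12.00 | 88140.00 | 18720.00
web | 1920.00 | 12.00 | 64.00 | 23040.00 | 122880.00
top flange | 480.00 | 4.00 | 110.00 | 1920.00 | 52800.00
Σ | 3960.00 |  |  | 113100.00 | 194400.00
X̄ = 113100.00 / 3960.00 = 28.56 mm
Ȳ = 194400.00 / 3960.00 = 49.09 mm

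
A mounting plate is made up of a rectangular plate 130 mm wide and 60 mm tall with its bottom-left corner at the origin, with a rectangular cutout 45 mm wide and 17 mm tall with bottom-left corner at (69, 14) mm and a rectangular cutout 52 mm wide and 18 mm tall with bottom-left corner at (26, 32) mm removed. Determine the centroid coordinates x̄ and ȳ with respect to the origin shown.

x̄ = 63.67 mm, ȳ = 29.25 mm

plate: A = 130 × 60 = 7800.00, centroid at (65.00, 30.00).
hole 1: A = −(45 × 17) = -765.00, centroid at (91.50, 22.50).
hole 2: A = −(52 × 18) = -936.00, centroid at (52.00, 41.00).
ΣA = 6099.00 mm², ΣAx̄ = 388330.50 mm³, ΣAȳ = 178411.50 mm³.
x̄ = 388330.50/6099.00 = 63.67 mm; ȳ = 178411.50/6099.00 = 29.25 mm.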